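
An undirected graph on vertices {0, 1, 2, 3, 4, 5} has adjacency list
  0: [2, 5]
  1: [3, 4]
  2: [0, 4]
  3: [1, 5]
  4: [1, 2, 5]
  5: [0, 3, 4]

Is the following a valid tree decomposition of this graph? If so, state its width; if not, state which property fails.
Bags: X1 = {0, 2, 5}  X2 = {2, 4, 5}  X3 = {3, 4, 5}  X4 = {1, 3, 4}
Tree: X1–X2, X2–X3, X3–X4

Every vertex of G appears in some bag (union = {0, 1, 2, 3, 4, 5}); every edge is covered by a bag; and for each vertex v the set of bags containing v is connected in the bag tree. The decomposition is therefore valid. The largest bag has 3 vertices, so the width is 2.

Yes; width 2.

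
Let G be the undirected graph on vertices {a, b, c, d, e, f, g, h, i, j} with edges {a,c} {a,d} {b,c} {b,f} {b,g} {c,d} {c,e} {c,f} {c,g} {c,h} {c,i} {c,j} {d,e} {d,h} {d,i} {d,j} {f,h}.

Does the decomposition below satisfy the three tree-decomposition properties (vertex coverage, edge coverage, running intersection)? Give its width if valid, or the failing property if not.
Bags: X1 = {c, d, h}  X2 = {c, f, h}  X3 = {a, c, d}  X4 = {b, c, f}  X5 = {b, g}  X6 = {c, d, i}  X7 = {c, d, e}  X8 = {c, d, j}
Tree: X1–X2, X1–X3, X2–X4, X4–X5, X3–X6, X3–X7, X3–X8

A tree decomposition must satisfy three properties: every vertex lies in some bag; for every edge, both endpoints lie together in some bag; and for every vertex, the bags containing it form a connected subtree. Here edge (c,g) lies in no bag, so the decomposition is invalid.

No — edge (c,g) lies in no bag.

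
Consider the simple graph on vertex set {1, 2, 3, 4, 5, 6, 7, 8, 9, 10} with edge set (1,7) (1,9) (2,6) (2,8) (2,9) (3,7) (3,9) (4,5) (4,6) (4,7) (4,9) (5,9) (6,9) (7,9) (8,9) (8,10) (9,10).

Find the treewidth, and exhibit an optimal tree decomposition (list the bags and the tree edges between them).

Every bag has size at most 3, so the width is 3 − 1 = 2 and tw(G) ≤ 2. Conversely, {1, 7, 9} is a clique of size 3, and the vertices of any clique must share a bag in every tree decomposition; so some bag has ≥ 3 vertices and tw(G) ≥ 2. The upper and lower bounds meet at 2, so that is the treewidth.

Treewidth 2.
One optimal decomposition is:
Bags: B1 = {4, 5, 9}  B2 = {4, 6, 9}  B3 = {2, 6, 9}  B4 = {2, 8, 9}  B5 = {4, 7, 9}  B6 = {1, 7, 9}  B7 = {8, 9, 10}  B8 = {3, 7, 9}
Tree: B1–B2, B2–B3, B3–B4, B1–B5, B5–B6, B4–B7, B6–B8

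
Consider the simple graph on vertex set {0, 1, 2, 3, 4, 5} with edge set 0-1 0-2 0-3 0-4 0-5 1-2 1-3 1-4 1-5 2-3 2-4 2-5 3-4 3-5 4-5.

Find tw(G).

A width-5 tree decomposition is:
Bags: B1 = {0, 1, 2, 3, 4, 5}
Tree: (single bag)
With just one bag of size 6, the width is 6 − 1 = 5, so tw(G) ≤ 5. On the other hand G contains the 6-clique {0, 1, 2, 3, 4, 5}. A clique must lie in a single bag of any decomposition, so no decomposition can have width below 5. Therefore the treewidth is 5.

5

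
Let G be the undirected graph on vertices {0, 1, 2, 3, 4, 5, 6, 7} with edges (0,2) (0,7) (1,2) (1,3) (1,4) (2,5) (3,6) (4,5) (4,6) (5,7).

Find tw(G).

2

A width-2 tree decomposition is:
Bags: B1 = {1, 3, 6}  B2 = {1, 4, 6}  B3 = {1, 2, 4}  B4 = {2, 4, 5}  B5 = {0, 2, 5}  B6 = {0, 5, 7}
Tree: B1–B2, B2–B3, B3–B4, B4–B5, B5–B6
Each bag holds 3 vertices, so the decomposition has width 2, which upper-bounds the treewidth. The edges 3–6–4–1–3 form a cycle, so G is not a tree and its treewidth is at least 2. Combining the bounds, tw(G) = 2.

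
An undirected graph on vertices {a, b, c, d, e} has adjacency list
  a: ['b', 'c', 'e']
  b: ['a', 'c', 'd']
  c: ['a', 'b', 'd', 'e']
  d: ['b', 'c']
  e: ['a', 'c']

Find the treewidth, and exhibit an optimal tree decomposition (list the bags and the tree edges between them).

Treewidth 2.
Bags: B1 = {a, c, e}  B2 = {a, b, c}  B3 = {b, c, d}
Tree: B1–B2, B2–B3

Each bag holds 3 vertices, so the decomposition has width 2, which upper-bounds the treewidth. For the lower bound, the 3 vertices {b, c, d} are pairwise adjacent, and any tree decomposition puts a clique entirely inside one bag — forcing width ≥ 2. Hence tw(G) = 2 exactly.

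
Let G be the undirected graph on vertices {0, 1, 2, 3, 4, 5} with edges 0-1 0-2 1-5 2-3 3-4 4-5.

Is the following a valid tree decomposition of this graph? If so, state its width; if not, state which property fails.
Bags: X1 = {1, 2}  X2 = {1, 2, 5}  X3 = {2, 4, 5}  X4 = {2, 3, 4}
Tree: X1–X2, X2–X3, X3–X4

A tree decomposition must satisfy three properties: every vertex lies in some bag; for every edge, both endpoints lie together in some bag; and for every vertex, the bags containing it form a connected subtree. Here vertex 0 appears in no bag, so the decomposition is invalid.

No — vertex 0 appears in no bag.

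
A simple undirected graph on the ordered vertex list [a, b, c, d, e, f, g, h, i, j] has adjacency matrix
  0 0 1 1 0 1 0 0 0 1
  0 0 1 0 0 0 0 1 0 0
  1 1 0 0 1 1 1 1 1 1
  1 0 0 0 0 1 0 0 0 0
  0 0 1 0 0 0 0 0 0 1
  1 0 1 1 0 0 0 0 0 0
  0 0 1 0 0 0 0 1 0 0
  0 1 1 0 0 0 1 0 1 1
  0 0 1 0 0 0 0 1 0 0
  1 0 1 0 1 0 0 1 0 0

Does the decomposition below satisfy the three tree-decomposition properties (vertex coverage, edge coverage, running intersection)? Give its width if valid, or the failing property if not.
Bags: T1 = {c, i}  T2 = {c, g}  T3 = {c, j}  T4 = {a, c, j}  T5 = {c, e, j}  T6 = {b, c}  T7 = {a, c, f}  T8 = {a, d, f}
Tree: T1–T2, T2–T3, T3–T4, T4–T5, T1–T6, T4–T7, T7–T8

No — vertex h appears in no bag.

A tree decomposition must satisfy three properties: every vertex lies in some bag; for every edge, both endpoints lie together in some bag; and for every vertex, the bags containing it form a connected subtree. Here vertex h appears in no bag, so the decomposition is invalid.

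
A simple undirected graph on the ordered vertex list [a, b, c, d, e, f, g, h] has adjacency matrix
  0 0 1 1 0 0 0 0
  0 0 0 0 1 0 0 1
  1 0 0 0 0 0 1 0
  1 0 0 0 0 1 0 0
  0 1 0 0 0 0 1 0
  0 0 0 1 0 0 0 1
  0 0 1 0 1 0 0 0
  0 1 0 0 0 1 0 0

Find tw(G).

A width-2 tree decomposition is:
Bags: B1 = {d, f, h}  B2 = {a, d, h}  B3 = {a, c, h}  B4 = {c, g, h}  B5 = {e, g, h}  B6 = {b, e, h}
Tree: B1–B2, B2–B3, B3–B4, B4–B5, B5–B6
The largest bag has 3 vertices, giving width 2; this decomposition certifies tw(G) ≤ 2. Since h–f–d–a–c–g–e–b–h is a cycle in G, G is not acyclic. Forests are exactly the graphs of treewidth ≤ 1, so tw(G) ≥ 2. Combining the bounds, tw(G) = 2.

2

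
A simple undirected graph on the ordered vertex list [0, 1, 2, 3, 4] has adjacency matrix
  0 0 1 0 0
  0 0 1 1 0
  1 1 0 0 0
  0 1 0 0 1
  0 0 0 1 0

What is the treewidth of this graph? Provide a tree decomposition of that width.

Treewidth 1.
One such decomposition:
Bags: B1 = {0, 2}  B2 = {1, 2}  B3 = {1, 3}  B4 = {3, 4}
Tree: B1–B2, B2–B3, B3–B4

Each bag holds 2 vertices, so the decomposition has width 1, which upper-bounds the treewidth. G has an edge, so its treewidth is at least 1. Therefore the treewidth is 1.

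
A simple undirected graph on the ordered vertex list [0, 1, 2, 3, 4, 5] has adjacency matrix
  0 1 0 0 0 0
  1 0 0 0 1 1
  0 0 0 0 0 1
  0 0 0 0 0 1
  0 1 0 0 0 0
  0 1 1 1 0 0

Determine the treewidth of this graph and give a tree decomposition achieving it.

Each bag holds 2 vertices, so the decomposition has width 1, which upper-bounds the treewidth. Since G has at least one edge (e.g. 1–0), it is not an edgeless graph, so tw(G) ≥ 1. Combining the bounds, tw(G) = 1.

Treewidth 1.
One such decomposition:
Bags: B1 = {0, 1}  B2 = {1, 4}  B3 = {1, 5}  B4 = {2, 5}  B5 = {3, 5}
Tree: B1–B2, B2–B3, B3–B4, B4–B5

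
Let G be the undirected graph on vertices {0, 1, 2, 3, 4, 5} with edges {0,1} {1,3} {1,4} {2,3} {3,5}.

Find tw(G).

1

A width-1 tree decomposition is:
Bags: B1 = {1, 4}  B2 = {1, 3}  B3 = {0, 1}  B4 = {2, 3}  B5 = {3, 5}
Tree: B1–B2, B1–B3, B2–B4, B2–B5
The largest bag has 2 vertices, giving width 1; this decomposition certifies tw(G) ≤ 1. Any graph with an edge has treewidth ≥ 1, and G has the edge 1–4. Therefore the treewidth is 1.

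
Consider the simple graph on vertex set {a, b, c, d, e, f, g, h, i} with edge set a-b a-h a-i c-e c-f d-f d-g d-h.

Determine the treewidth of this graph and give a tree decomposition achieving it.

Treewidth 1.
One optimal decomposition is:
Bags: B1 = {d, h}  B2 = {d, f}  B3 = {d, g}  B4 = {c, f}  B5 = {a, h}  B6 = {a, i}  B7 = {a, b}  B8 = {c, e}
Tree: B1–B2, B1–B3, B2–B4, B1–B5, B5–B6, B6–B7, B4–B8

Each bag holds 2 vertices, so the decomposition has width 1, which upper-bounds the treewidth. Any graph with an edge has treewidth ≥ 1, and G has the edge d–h. Combining the bounds, tw(G) = 1.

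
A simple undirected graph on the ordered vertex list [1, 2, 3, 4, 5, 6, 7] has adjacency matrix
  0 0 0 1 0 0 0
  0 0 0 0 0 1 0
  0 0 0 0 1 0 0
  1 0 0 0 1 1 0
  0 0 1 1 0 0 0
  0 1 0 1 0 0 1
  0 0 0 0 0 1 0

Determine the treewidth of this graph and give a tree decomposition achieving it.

Treewidth 1.
Bags: B1 = {4, 5}  B2 = {4, 6}  B3 = {1, 4}  B4 = {2, 6}  B5 = {3, 5}  B6 = {6, 7}
Tree: B1–B2, B2–B3, B2–B4, B1–B5, B4–B6

The largest bag has 2 vertices, giving width 1; this decomposition certifies tw(G) ≤ 1. Since G has at least one edge (e.g. 5–4), it is not an edgeless graph, so tw(G) ≥ 1. The upper and lower bounds meet at 1, so that is the treewidth.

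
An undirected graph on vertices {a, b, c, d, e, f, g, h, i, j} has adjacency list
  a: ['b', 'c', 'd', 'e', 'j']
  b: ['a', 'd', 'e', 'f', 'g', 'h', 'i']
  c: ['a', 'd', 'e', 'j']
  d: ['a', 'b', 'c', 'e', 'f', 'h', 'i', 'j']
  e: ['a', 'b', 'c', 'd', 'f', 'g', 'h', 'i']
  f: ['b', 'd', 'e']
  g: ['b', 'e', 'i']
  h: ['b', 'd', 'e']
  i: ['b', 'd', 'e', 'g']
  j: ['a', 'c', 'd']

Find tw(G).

A width-3 tree decomposition is:
Bags: B1 = {a, b, d, e}  B2 = {b, d, e, h}  B3 = {a, c, d, e}  B4 = {b, d, e, f}  B5 = {b, d, e, i}  B6 = {a, c, d, j}  B7 = {b, e, g, i}
Tree: B1–B2, B1–B3, B1–B4, B1–B5, B3–B6, B5–B7
Every bag has size at most 4, so the width is 4 − 1 = 3 and tw(G) ≤ 3. On the other hand G contains the 4-clique {a, c, d, j}. A clique must lie in a single bag of any decomposition, so no decomposition can have width below 3. The upper and lower bounds meet at 3, so that is the treewidth.

3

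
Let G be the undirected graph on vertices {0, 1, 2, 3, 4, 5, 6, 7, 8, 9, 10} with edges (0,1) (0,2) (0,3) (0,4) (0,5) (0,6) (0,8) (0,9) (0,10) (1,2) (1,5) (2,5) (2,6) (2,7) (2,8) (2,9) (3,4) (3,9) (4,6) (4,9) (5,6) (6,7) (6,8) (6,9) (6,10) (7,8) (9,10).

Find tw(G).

A width-3 tree decomposition is:
Bags: B1 = {0, 2, 6, 9}  B2 = {0, 2, 6, 8}  B3 = {2, 6, 7, 8}  B4 = {0, 6, 9, 10}  B5 = {0, 2, 5, 6}  B6 = {0, 4, 6, 9}  B7 = {0, 1, 2, 5}  B8 = {0, 3, 4, 9}
Tree: B1–B2, B2–B3, B1–B4, B1–B5, B4–B6, B5–B7, B6–B8
Every bag has size at most 4, so the width is 4 − 1 = 3 and tw(G) ≤ 3. On the other hand G contains the 4-clique {0, 1, 2, 5}. A clique must lie in a single bag of any decomposition, so no decomposition can have width below 3. The upper and lower bounds meet at 3, so that is the treewidth.

3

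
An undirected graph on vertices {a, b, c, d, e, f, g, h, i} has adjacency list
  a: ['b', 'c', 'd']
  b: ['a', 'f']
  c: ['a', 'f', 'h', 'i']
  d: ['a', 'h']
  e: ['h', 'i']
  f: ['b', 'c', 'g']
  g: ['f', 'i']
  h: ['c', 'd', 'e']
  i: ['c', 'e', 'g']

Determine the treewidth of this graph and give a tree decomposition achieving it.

Every bag has size at most 4, so the width is 4 − 1 = 3 and tw(G) ≤ 3. For the lower bound: the 4 vertex sets {a,b,d}, {h}, {c}, {e,f,g,i} are disjoint, each induces a connected subgraph, and every pair is joined by at least one edge of G. Contracting each set to a single vertex therefore yields K_{4} as a minor, and since treewidth is minor-monotone, tw(G) ≥ tw(K_{4}) = 3. Combining the bounds, tw(G) = 3.

Treewidth 3.
One optimal decomposition is:
Bags: B1 = {a, b, d, h}  B2 = {a, b, c, h}  B3 = {b, c, f, h}  B4 = {c, e, f, h}  B5 = {c, e, f, i}  B6 = {e, f, g, i}
Tree: B1–B2, B2–B3, B3–B4, B4–B5, B5–B6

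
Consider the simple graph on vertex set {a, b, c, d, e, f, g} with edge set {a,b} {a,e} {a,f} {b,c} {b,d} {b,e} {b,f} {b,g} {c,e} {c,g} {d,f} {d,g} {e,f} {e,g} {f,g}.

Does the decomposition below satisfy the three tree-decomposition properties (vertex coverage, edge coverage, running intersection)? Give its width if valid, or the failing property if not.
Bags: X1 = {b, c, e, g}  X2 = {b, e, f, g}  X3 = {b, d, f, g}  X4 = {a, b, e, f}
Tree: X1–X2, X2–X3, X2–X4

Every vertex of G appears in some bag (union = {a, b, c, d, e, f, g}); every edge is covered by a bag; and for each vertex v the set of bags containing v is connected in the bag tree. The decomposition is therefore valid. The largest bag has 4 vertices, so the width is 3.

Yes; width 3.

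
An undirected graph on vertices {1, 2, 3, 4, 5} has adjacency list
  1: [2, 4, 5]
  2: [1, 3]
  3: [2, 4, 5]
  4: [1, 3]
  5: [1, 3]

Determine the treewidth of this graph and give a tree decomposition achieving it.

Every bag has size at most 3, so the width is 3 − 1 = 2 and tw(G) ≤ 2. For the lower bound, G contains the cycle 1–2–3–5–1, so G is not a forest; only forests have treewidth ≤ 1, hence tw(G) ≥ 2. The upper and lower bounds meet at 2, so that is the treewidth.

Treewidth 2.
One such decomposition:
Bags: B1 = {1, 2, 3}  B2 = {1, 3, 5}  B3 = {1, 3, 4}
Tree: B1–B2, B2–B3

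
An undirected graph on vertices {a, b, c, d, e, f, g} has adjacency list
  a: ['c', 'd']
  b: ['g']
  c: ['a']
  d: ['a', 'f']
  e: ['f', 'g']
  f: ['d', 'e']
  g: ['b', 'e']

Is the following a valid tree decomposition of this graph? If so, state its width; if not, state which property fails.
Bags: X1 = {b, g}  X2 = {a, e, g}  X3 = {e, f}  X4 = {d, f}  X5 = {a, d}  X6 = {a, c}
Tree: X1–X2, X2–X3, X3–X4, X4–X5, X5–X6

No — bags containing vertex a are not connected in the tree.

A tree decomposition must satisfy three properties: every vertex lies in some bag; for every edge, both endpoints lie together in some bag; and for every vertex, the bags containing it form a connected subtree. Here bags containing vertex a are not connected in the tree, so the decomposition is invalid.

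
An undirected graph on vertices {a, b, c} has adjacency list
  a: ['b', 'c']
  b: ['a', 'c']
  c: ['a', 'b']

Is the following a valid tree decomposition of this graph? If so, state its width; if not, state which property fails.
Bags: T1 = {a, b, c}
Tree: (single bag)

Checking the three conditions: (i) the bags cover all of {a, b, c}; (ii) for each edge, some bag contains both endpoints; (iii) the bags containing any fixed vertex form a subtree. All hold, so the decomposition is valid with width 3 − 1 = 2.

Yes; width 2.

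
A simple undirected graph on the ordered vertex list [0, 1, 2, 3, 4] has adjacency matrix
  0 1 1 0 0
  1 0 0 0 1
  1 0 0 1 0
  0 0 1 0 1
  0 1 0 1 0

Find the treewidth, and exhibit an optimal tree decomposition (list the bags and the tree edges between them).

Treewidth 2.
Bags: B1 = {1, 3, 4}  B2 = {0, 1, 3}  B3 = {0, 2, 3}
Tree: B1–B2, B2–B3

The largest bag has 3 vertices, giving width 2; this decomposition certifies tw(G) ≤ 2. The edges 3–4–1–0–2–3 form a cycle, so G is not a tree and its treewidth is at least 2. Combining the bounds, tw(G) = 2.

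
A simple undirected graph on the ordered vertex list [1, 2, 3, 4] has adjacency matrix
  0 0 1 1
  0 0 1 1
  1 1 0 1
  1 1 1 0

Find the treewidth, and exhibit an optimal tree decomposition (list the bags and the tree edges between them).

Each bag holds 3 vertices, so the decomposition has width 2, which upper-bounds the treewidth. On the other hand G contains the 3-clique {1, 3, 4}. A clique must lie in a single bag of any decomposition, so no decomposition can have width below 2. Combining the bounds, tw(G) = 2.

Treewidth 2.
One optimal decomposition is:
Bags: B1 = {2, 3, 4}  B2 = {1, 3, 4}
Tree: B1–B2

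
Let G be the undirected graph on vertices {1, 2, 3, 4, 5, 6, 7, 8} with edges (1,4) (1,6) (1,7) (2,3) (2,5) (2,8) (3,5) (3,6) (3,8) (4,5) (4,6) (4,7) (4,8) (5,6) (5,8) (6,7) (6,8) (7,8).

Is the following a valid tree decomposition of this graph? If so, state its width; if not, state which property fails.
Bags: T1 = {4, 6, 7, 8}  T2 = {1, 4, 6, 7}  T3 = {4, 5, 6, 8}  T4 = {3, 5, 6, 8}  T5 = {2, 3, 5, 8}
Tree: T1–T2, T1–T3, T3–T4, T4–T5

Checking the three conditions: (i) the bags cover all of {1, 2, 3, 4, 5, 6, 7, 8}; (ii) for each edge, some bag contains both endpoints; (iii) the bags containing any fixed vertex form a subtree. All hold, so the decomposition is valid with width 4 − 1 = 3.

Yes; width 3.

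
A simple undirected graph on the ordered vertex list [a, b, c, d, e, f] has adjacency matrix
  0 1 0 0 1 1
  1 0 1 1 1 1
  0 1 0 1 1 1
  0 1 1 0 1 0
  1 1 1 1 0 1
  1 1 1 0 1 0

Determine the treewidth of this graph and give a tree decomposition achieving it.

Every bag has size at most 4, so the width is 4 − 1 = 3 and tw(G) ≤ 3. For the lower bound, the 4 vertices {b, c, d, e} are pairwise adjacent, and any tree decomposition puts a clique entirely inside one bag — forcing width ≥ 3. Combining the bounds, tw(G) = 3.

Treewidth 3.
One such decomposition:
Bags: B1 = {b, c, d, e}  B2 = {b, c, e, f}  B3 = {a, b, e, f}
Tree: B1–B2, B2–B3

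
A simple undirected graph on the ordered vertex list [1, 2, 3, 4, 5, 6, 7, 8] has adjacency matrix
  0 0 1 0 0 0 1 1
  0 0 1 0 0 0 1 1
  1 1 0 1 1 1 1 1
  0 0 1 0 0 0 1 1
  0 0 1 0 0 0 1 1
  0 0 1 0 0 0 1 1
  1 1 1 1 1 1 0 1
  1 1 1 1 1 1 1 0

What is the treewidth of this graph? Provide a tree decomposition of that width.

The largest bag has 4 vertices, giving width 3; this decomposition certifies tw(G) ≤ 3. Conversely, {1, 3, 7, 8} is a clique of size 4, and the vertices of any clique must share a bag in every tree decomposition; so some bag has ≥ 4 vertices and tw(G) ≥ 3. Therefore the treewidth is 3.

Treewidth 3.
One such decomposition:
Bags: B1 = {3, 4, 7, 8}  B2 = {2, 3, 7, 8}  B3 = {3, 6, 7, 8}  B4 = {1, 3, 7, 8}  B5 = {3, 5, 7, 8}
Tree: B1–B2, B2–B3, B2–B4, B1–B5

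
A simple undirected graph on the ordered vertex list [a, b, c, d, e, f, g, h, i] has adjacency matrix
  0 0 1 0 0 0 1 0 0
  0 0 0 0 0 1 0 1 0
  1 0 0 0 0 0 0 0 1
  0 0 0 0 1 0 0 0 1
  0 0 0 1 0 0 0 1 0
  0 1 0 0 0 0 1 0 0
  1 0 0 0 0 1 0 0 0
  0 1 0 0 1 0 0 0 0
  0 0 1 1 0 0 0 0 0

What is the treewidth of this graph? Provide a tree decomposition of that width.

The largest bag has 3 vertices, giving width 2; this decomposition certifies tw(G) ≤ 2. Since b–f–g–a–c–i–d–e–h–b is a cycle in G, G is not acyclic. Forests are exactly the graphs of treewidth ≤ 1, so tw(G) ≥ 2. Hence tw(G) = 2 exactly.

Treewidth 2.
One such decomposition:
Bags: B1 = {b, f, g}  B2 = {a, b, g}  B3 = {a, b, c}  B4 = {b, c, i}  B5 = {b, d, i}  B6 = {b, d, e}  B7 = {b, e, h}
Tree: B1–B2, B2–B3, B3–B4, B4–B5, B5–B6, B6–B7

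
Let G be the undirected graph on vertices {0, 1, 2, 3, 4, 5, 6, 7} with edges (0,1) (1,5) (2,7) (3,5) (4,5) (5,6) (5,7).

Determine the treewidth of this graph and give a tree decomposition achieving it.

Treewidth 1.
One such decomposition:
Bags: B1 = {3, 5}  B2 = {1, 5}  B3 = {0, 1}  B4 = {5, 7}  B5 = {2, 7}  B6 = {5, 6}  B7 = {4, 5}
Tree: B1–B2, B2–B3, B1–B4, B4–B5, B4–B6, B1–B7

Each bag holds 2 vertices, so the decomposition has width 1, which upper-bounds the treewidth. Since G has at least one edge (e.g. 3–5), it is not an edgeless graph, so tw(G) ≥ 1. Therefore the treewidth is 1.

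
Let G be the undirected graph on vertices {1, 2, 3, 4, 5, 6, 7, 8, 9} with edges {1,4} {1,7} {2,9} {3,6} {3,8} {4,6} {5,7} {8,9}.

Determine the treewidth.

A width-1 tree decomposition is:
Bags: B1 = {5, 7}  B2 = {1, 7}  B3 = {1, 4}  B4 = {4, 6}  B5 = {3, 6}  B6 = {3, 8}  B7 = {8, 9}  B8 = {2, 9}
Tree: B1–B2, B2–B3, B3–B4, B4–B5, B5–B6, B6–B7, B7–B8
The largest bag has 2 vertices, giving width 1; this decomposition certifies tw(G) ≤ 1. Since G has at least one edge (e.g. 5–7), it is not an edgeless graph, so tw(G) ≥ 1. Hence tw(G) = 1 exactly.

1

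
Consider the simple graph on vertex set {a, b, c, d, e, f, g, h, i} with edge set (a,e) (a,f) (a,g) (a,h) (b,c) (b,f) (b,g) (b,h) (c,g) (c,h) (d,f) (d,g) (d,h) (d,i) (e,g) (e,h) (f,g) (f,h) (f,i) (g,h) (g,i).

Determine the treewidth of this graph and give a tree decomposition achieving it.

Each bag holds 4 vertices, so the decomposition has width 3, which upper-bounds the treewidth. Conversely, {a, e, g, h} is a clique of size 4, and the vertices of any clique must share a bag in every tree decomposition; so some bag has ≥ 4 vertices and tw(G) ≥ 3. Hence tw(G) = 3 exactly.

Treewidth 3.
One such decomposition:
Bags: B1 = {d, f, g, h}  B2 = {a, f, g, h}  B3 = {a, e, g, h}  B4 = {b, f, g, h}  B5 = {b, c, g, h}  B6 = {d, f, g, i}
Tree: B1–B2, B2–B3, B2–B4, B4–B5, B1–B6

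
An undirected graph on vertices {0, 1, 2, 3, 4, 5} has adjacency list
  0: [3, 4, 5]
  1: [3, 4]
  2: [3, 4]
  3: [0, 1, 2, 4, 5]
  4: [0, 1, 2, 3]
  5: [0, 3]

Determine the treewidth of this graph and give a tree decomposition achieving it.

Treewidth 2.
One such decomposition:
Bags: B1 = {1, 3, 4}  B2 = {2, 3, 4}  B3 = {0, 3, 4}  B4 = {0, 3, 5}
Tree: B1–B2, B2–B3, B3–B4

Each bag holds 3 vertices, so the decomposition has width 2, which upper-bounds the treewidth. For the lower bound, the 3 vertices {0, 3, 4} are pairwise adjacent, and any tree decomposition puts a clique entirely inside one bag — forcing width ≥ 2. Combining the bounds, tw(G) = 2.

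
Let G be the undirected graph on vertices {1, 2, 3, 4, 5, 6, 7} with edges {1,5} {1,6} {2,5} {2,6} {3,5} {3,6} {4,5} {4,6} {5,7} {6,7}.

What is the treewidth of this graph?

A width-2 tree decomposition is:
Bags: B1 = {1, 5, 6}  B2 = {5, 6, 7}  B3 = {3, 5, 6}  B4 = {2, 5, 6}  B5 = {4, 5, 6}
Tree: B1–B2, B2–B3, B3–B4, B4–B5
Every bag has size at most 3, so the width is 3 − 1 = 2 and tw(G) ≤ 2. The edges 6–1–5–7–6 form a cycle, so G is not a tree and its treewidth is at least 2. Therefore the treewidth is 2.

2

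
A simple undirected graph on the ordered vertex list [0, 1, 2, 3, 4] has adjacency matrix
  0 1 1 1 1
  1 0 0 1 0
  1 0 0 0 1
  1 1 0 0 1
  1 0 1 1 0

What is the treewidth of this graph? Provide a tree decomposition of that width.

The largest bag has 3 vertices, giving width 2; this decomposition certifies tw(G) ≤ 2. On the other hand G contains the 3-clique {0, 2, 4}. A clique must lie in a single bag of any decomposition, so no decomposition can have width below 2. Combining the bounds, tw(G) = 2.

Treewidth 2.
One optimal decomposition is:
Bags: B1 = {0, 2, 4}  B2 = {0, 3, 4}  B3 = {0, 1, 3}
Tree: B1–B2, B2–B3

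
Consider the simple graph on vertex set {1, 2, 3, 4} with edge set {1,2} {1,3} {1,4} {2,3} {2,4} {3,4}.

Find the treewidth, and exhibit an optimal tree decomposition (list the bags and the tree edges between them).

Treewidth 3.
One optimal decomposition is:
Bags: B1 = {1, 2, 3, 4}
Tree: (single bag)

With just one bag of size 4, the width is 4 − 1 = 3, so tw(G) ≤ 3. On the other hand G contains the 4-clique {1, 2, 3, 4}. A clique must lie in a single bag of any decomposition, so no decomposition can have width below 3. Therefore the treewidth is 3.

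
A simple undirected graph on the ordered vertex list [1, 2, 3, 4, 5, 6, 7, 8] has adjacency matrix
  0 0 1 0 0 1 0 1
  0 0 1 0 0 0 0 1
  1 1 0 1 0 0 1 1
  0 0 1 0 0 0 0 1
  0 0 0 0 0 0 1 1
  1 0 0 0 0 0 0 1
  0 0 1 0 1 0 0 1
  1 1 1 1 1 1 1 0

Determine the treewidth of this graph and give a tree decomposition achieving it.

Treewidth 2.
One such decomposition:
Bags: B1 = {2, 3, 8}  B2 = {3, 7, 8}  B3 = {1, 3, 8}  B4 = {3, 4, 8}  B5 = {1, 6, 8}  B6 = {5, 7, 8}
Tree: B1–B2, B1–B3, B3–B4, B3–B5, B2–B6

Each bag holds 3 vertices, so the decomposition has width 2, which upper-bounds the treewidth. Conversely, {1, 3, 8} is a clique of size 3, and the vertices of any clique must share a bag in every tree decomposition; so some bag has ≥ 3 vertices and tw(G) ≥ 2. Hence tw(G) = 2 exactly.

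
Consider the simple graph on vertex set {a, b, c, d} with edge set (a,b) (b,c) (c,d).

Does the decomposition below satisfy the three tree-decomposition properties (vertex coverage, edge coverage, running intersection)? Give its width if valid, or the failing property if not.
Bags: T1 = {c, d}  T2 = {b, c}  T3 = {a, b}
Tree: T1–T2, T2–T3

Yes; width 1.

Vertex coverage: the bags together contain {a, b, c, d}, the full vertex set. Edge coverage: each edge of G has both endpoints in at least one bag. Running intersection: for every vertex, the bags containing it form a connected subtree. All three properties hold, so this is a valid tree decomposition of width max|bag| − 1 = 1, and hence tw(G) ≤ 1.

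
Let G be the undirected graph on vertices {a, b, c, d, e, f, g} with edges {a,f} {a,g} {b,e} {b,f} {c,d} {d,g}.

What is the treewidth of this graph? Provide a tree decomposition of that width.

Treewidth 1.
Bags: B1 = {c, d}  B2 = {d, g}  B3 = {a, g}  B4 = {a, f}  B5 = {b, f}  B6 = {b, e}
Tree: B1–B2, B2–B3, B3–B4, B4–B5, B5–B6

The largest bag has 2 vertices, giving width 1; this decomposition certifies tw(G) ≤ 1. Since G has at least one edge (e.g. c–d), it is not an edgeless graph, so tw(G) ≥ 1. The upper and lower bounds meet at 1, so that is the treewidth.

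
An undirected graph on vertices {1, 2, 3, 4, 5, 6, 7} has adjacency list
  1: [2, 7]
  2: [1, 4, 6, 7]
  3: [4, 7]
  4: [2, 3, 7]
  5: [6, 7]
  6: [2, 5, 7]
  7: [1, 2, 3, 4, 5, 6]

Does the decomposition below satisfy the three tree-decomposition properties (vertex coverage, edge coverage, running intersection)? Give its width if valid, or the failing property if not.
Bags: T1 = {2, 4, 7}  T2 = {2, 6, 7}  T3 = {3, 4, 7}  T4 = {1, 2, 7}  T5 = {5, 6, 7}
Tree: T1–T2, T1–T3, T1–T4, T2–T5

Vertex coverage: the bags together contain {1, 2, 3, 4, 5, 6, 7}, the full vertex set. Edge coverage: each edge of G has both endpoints in at least one bag. Running intersection: for every vertex, the bags containing it form a connected subtree. All three properties hold, so this is a valid tree decomposition of width max|bag| − 1 = 2, and hence tw(G) ≤ 2.

Yes; width 2.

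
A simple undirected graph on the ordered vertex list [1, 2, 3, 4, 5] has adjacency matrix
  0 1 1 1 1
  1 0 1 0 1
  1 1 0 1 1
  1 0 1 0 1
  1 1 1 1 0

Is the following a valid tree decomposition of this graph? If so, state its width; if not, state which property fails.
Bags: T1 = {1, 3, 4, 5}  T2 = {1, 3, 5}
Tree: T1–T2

A tree decomposition must satisfy three properties: every vertex lies in some bag; for every edge, both endpoints lie together in some bag; and for every vertex, the bags containing it form a connected subtree. Here vertex 2 appears in no bag, so the decomposition is invalid.

No — vertex 2 appears in no bag.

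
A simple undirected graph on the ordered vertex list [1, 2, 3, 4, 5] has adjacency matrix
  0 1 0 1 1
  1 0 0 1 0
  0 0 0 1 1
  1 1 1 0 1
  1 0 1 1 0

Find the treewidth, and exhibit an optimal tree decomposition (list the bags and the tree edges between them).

Each bag holds 3 vertices, so the decomposition has width 2, which upper-bounds the treewidth. Conversely, {1, 2, 4} is a clique of size 3, and the vertices of any clique must share a bag in every tree decomposition; so some bag has ≥ 3 vertices and tw(G) ≥ 2. The upper and lower bounds meet at 2, so that is the treewidth.

Treewidth 2.
One optimal decomposition is:
Bags: B1 = {1, 4, 5}  B2 = {3, 4, 5}  B3 = {1, 2, 4}
Tree: B1–B2, B1–B3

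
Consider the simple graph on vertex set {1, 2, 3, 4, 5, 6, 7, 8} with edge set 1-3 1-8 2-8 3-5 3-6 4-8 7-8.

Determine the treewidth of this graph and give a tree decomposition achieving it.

Treewidth 1.
Bags: B1 = {2, 8}  B2 = {1, 8}  B3 = {4, 8}  B4 = {1, 3}  B5 = {7, 8}  B6 = {3, 6}  B7 = {3, 5}
Tree: B1–B2, B2–B3, B2–B4, B2–B5, B4–B6, B4–B7

Every bag has size at most 2, so the width is 2 − 1 = 1 and tw(G) ≤ 1. Any graph with an edge has treewidth ≥ 1, and G has the edge 2–8. Hence tw(G) = 1 exactly.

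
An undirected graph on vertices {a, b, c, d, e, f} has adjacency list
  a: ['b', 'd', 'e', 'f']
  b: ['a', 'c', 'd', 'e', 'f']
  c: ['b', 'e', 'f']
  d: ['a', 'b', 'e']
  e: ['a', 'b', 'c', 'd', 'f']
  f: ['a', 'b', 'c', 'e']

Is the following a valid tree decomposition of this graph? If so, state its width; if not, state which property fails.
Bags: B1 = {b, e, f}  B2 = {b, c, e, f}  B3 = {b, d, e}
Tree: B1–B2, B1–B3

A tree decomposition must satisfy three properties: every vertex lies in some bag; for every edge, both endpoints lie together in some bag; and for every vertex, the bags containing it form a connected subtree. Here vertex a appears in no bag, so the decomposition is invalid.

No — vertex a appears in no bag.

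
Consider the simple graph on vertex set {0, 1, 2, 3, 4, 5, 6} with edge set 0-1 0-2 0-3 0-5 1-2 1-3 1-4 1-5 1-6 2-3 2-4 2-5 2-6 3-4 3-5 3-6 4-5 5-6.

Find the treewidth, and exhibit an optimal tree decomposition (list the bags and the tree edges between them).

Every bag has size at most 5, so the width is 5 − 1 = 4 and tw(G) ≤ 4. Conversely, {0, 1, 2, 3, 5} is a clique of size 5, and the vertices of any clique must share a bag in every tree decomposition; so some bag has ≥ 5 vertices and tw(G) ≥ 4. Hence tw(G) = 4 exactly.

Treewidth 4.
One optimal decomposition is:
Bags: B1 = {1, 2, 3, 4, 5}  B2 = {0, 1, 2, 3, 5}  B3 = {1, 2, 3, 5, 6}
Tree: B1–B2, B2–B3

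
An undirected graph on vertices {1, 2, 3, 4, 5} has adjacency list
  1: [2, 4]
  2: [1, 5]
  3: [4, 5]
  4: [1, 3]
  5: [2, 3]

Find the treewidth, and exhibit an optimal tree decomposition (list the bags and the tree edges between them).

Every bag has size at most 3, so the width is 3 − 1 = 2 and tw(G) ≤ 2. The edges 1–4–3–5–2–1 form a cycle, so G is not a tree and its treewidth is at least 2. The upper and lower bounds meet at 2, so that is the treewidth.

Treewidth 2.
Bags: B1 = {1, 3, 4}  B2 = {1, 3, 5}  B3 = {1, 2, 5}
Tree: B1–B2, B2–B3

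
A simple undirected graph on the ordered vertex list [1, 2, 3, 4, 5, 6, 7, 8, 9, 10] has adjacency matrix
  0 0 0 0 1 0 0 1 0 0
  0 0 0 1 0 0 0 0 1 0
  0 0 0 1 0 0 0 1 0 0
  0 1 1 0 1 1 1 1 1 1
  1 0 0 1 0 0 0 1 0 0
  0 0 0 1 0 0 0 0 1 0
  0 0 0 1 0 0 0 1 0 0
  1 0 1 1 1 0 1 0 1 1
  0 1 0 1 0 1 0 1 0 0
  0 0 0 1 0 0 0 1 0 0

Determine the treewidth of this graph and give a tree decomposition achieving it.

Each bag holds 3 vertices, so the decomposition has width 2, which upper-bounds the treewidth. For the lower bound, the 3 vertices {1, 5, 8} are pairwise adjacent, and any tree decomposition puts a clique entirely inside one bag — forcing width ≥ 2. The upper and lower bounds meet at 2, so that is the treewidth.

Treewidth 2.
One such decomposition:
Bags: B1 = {4, 6, 9}  B2 = {4, 8, 9}  B3 = {3, 4, 8}  B4 = {4, 7, 8}  B5 = {4, 8, 10}  B6 = {4, 5, 8}  B7 = {2, 4, 9}  B8 = {1, 5, 8}
Tree: B1–B2, B2–B3, B2–B4, B4–B5, B3–B6, B2–B7, B6–B8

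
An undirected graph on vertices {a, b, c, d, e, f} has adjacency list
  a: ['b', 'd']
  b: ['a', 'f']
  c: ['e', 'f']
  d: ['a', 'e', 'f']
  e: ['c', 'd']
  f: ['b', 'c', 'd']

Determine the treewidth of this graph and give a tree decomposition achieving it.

Treewidth 2.
One optimal decomposition is:
Bags: B1 = {a, b, d}  B2 = {b, d, f}  B3 = {d, e, f}  B4 = {c, e, f}
Tree: B1–B2, B2–B3, B3–B4

Each bag holds 3 vertices, so the decomposition has width 2, which upper-bounds the treewidth. For the lower bound, G contains the cycle a–b–f–d–a, so G is not a forest; only forests have treewidth ≤ 1, hence tw(G) ≥ 2. Hence tw(G) = 2 exactly.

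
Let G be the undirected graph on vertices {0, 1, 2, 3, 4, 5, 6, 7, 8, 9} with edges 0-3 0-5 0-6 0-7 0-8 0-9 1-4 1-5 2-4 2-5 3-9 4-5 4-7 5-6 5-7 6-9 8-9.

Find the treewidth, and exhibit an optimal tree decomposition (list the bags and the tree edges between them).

The largest bag has 3 vertices, giving width 2; this decomposition certifies tw(G) ≤ 2. Conversely, {0, 8, 9} is a clique of size 3, and the vertices of any clique must share a bag in every tree decomposition; so some bag has ≥ 3 vertices and tw(G) ≥ 2. Combining the bounds, tw(G) = 2.

Treewidth 2.
One such decomposition:
Bags: B1 = {0, 5, 7}  B2 = {0, 5, 6}  B3 = {0, 6, 9}  B4 = {4, 5, 7}  B5 = {1, 4, 5}  B6 = {0, 3, 9}  B7 = {0, 8, 9}  B8 = {2, 4, 5}
Tree: B1–B2, B2–B3, B1–B4, B4–B5, B3–B6, B3–B7, B5–B8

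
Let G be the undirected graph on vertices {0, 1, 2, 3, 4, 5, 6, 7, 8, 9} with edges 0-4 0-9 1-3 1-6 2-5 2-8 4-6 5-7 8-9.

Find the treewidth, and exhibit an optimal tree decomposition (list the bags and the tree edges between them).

Treewidth 1.
Bags: B1 = {1, 3}  B2 = {1, 6}  B3 = {4, 6}  B4 = {0, 4}  B5 = {0, 9}  B6 = {8, 9}  B7 = {2, 8}  B8 = {2, 5}  B9 = {5, 7}
Tree: B1–B2, B2–B3, B3–B4, B4–B5, B5–B6, B6–B7, B7–B8, B8–B9

Each bag holds 2 vertices, so the decomposition has width 1, which upper-bounds the treewidth. G has an edge, so its treewidth is at least 1. Hence tw(G) = 1 exactly.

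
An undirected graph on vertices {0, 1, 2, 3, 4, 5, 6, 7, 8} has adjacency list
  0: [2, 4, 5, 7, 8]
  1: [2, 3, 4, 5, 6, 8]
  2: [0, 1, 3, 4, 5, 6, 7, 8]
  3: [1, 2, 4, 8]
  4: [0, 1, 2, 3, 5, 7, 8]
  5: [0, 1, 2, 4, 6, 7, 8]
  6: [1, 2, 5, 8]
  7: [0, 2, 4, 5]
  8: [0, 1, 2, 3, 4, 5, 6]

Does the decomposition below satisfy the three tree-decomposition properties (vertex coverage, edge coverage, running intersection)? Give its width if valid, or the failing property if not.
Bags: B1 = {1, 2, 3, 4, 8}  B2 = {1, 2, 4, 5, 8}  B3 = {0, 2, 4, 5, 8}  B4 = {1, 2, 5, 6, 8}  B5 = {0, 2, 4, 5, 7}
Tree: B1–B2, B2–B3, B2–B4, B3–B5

Yes; width 4.

Checking the three conditions: (i) the bags cover all of {0, 1, 2, 3, 4, 5, 6, 7, 8}; (ii) for each edge, some bag contains both endpoints; (iii) the bags containing any fixed vertex form a subtree. All hold, so the decomposition is valid with width 5 − 1 = 4.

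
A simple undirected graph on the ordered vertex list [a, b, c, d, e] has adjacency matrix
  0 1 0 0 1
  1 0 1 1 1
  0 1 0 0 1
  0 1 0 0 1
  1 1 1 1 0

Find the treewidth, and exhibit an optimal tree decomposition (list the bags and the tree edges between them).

Treewidth 2.
Bags: B1 = {b, d, e}  B2 = {b, c, e}  B3 = {a, b, e}
Tree: B1–B2, B1–B3

The largest bag has 3 vertices, giving width 2; this decomposition certifies tw(G) ≤ 2. On the other hand G contains the 3-clique {b, d, e}. A clique must lie in a single bag of any decomposition, so no decomposition can have width below 2. Hence tw(G) = 2 exactly.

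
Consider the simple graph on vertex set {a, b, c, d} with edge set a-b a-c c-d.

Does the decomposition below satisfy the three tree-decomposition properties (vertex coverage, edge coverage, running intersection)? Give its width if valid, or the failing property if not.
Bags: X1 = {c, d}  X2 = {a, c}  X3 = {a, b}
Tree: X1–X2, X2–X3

Yes; width 1.

Vertex coverage: the bags together contain {a, b, c, d}, the full vertex set. Edge coverage: each edge of G has both endpoints in at least one bag. Running intersection: for every vertex, the bags containing it form a connected subtree. All three properties hold, so this is a valid tree decomposition of width max|bag| − 1 = 1, and hence tw(G) ≤ 1.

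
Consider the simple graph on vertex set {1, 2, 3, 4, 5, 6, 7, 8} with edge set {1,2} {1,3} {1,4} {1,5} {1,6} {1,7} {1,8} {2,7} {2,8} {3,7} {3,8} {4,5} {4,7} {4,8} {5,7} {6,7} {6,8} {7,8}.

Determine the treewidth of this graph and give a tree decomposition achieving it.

Treewidth 3.
One optimal decomposition is:
Bags: B1 = {1, 3, 7, 8}  B2 = {1, 4, 7, 8}  B3 = {1, 2, 7, 8}  B4 = {1, 6, 7, 8}  B5 = {1, 4, 5, 7}
Tree: B1–B2, B1–B3, B3–B4, B2–B5

Each bag holds 4 vertices, so the decomposition has width 3, which upper-bounds the treewidth. On the other hand G contains the 4-clique {1, 2, 7, 8}. A clique must lie in a single bag of any decomposition, so no decomposition can have width below 3. Hence tw(G) = 3 exactly.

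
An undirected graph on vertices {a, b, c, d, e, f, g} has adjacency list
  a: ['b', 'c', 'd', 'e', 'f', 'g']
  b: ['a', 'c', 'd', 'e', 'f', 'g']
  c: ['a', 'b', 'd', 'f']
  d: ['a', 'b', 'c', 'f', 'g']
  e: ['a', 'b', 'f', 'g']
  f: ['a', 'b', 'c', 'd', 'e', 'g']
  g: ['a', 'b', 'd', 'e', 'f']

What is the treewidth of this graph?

4

A width-4 tree decomposition is:
Bags: B1 = {a, b, c, d, f}  B2 = {a, b, d, f, g}  B3 = {a, b, e, f, g}
Tree: B1–B2, B2–B3
Every bag has size at most 5, so the width is 5 − 1 = 4 and tw(G) ≤ 4. On the other hand G contains the 5-clique {a, b, d, f, g}. A clique must lie in a single bag of any decomposition, so no decomposition can have width below 4. Combining the bounds, tw(G) = 4.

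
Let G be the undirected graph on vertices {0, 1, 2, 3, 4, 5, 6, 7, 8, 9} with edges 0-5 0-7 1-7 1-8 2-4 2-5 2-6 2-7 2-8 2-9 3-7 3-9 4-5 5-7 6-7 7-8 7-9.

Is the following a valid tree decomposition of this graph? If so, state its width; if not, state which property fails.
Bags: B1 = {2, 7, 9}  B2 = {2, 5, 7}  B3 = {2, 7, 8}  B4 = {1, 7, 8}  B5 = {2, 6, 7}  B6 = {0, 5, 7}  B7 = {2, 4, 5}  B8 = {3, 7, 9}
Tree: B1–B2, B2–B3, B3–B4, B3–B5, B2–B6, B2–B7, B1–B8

Checking the three conditions: (i) the bags cover all of {0, 1, 2, 3, 4, 5, 6, 7, 8, 9}; (ii) for each edge, some bag contains both endpoints; (iii) the bags containing any fixed vertex form a subtree. All hold, so the decomposition is valid with width 3 − 1 = 2.

Yes; width 2.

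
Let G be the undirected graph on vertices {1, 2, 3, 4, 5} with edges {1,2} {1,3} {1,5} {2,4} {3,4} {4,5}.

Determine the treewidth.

2

A width-2 tree decomposition is:
Bags: B1 = {1, 3, 4}  B2 = {1, 4, 5}  B3 = {1, 2, 4}
Tree: B1–B2, B2–B3
Every bag has size at most 3, so the width is 3 − 1 = 2 and tw(G) ≤ 2. The edges 3–1–5–4–3 form a cycle, so G is not a tree and its treewidth is at least 2. Combining the bounds, tw(G) = 2.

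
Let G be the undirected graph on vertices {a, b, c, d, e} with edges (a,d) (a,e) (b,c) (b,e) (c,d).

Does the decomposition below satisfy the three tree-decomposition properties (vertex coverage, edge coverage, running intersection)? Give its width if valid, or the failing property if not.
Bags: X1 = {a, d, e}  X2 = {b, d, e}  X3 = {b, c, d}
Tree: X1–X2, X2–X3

Vertex coverage: the bags together contain {a, b, c, d, e}, the full vertex set. Edge coverage: each edge of G has both endpoints in at least one bag. Running intersection: for every vertex, the bags containing it form a connected subtree. All three properties hold, so this is a valid tree decomposition of width max|bag| − 1 = 2, and hence tw(G) ≤ 2.

Yes; width 2.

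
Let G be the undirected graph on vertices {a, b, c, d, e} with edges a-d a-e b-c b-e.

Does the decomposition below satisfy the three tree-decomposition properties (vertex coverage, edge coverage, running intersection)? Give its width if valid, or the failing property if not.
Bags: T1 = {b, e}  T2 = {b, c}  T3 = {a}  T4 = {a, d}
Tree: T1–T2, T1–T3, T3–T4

No — edge (e,a) lies in no bag.

A tree decomposition must satisfy three properties: every vertex lies in some bag; for every edge, both endpoints lie together in some bag; and for every vertex, the bags containing it form a connected subtree. Here edge (e,a) lies in no bag, so the decomposition is invalid.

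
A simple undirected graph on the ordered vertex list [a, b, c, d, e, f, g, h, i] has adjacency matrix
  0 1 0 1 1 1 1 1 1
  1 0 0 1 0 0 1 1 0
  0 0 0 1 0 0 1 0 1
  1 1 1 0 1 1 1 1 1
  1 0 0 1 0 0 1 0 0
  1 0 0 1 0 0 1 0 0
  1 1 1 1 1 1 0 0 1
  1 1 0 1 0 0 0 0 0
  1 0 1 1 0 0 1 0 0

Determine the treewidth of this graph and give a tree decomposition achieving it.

Every bag has size at most 4, so the width is 4 − 1 = 3 and tw(G) ≤ 3. On the other hand G contains the 4-clique {c, d, g, i}. A clique must lie in a single bag of any decomposition, so no decomposition can have width below 3. Therefore the treewidth is 3.

Treewidth 3.
One optimal decomposition is:
Bags: B1 = {a, b, d, g}  B2 = {a, d, g, i}  B3 = {a, d, f, g}  B4 = {a, d, e, g}  B5 = {c, d, g, i}  B6 = {a, b, d, h}
Tree: B1–B2, B2–B3, B1–B4, B2–B5, B1–B6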